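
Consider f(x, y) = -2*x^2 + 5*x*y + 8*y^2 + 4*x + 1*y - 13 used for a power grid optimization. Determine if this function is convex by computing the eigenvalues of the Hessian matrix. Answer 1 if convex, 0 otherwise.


The Hessian of f(x,y) = -2*x^2 + 5*x*y + 8*y^2 + 4*x + 1*y - 13 is:
H = [[-4, 5], [5, 16]]
Trace = -4 + 16 = 12
Determinant = -4*16 - (5)^2 = -89
Discriminant = (12)^2 - 4*-89 = 500.0
Eigenvalues: lambda_1 = -5.1803, lambda_2 = 17.1803
The function is not convex.

0


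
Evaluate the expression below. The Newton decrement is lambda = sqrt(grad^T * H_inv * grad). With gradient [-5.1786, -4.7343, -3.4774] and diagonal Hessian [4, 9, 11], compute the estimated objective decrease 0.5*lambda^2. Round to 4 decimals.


Step 1: H is diagonal, so H^(-1) * g = [-1.2947, -0.526, -0.3161].
Step 2: g^T H^(-1) g = sum_i g_i^2 / H_ii
  = (-5.1786)^2/4 + (-4.7343)^2/9 + (-3.4774)^2/11
  = 6.7045 + 2.4904 + 1.0993 = 10.2942
Step 3: Objective decrease = 0.5 * g^T H^(-1) g = 5.1471


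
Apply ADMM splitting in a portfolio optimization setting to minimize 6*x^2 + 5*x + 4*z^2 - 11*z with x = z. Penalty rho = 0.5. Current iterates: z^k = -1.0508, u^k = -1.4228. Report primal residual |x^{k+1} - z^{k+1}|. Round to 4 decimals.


ADMM iteration with rho = 0.5, z^k = -1.0508, u^k = -1.4228
Step 1: x-update.
Minimize 6*x^2 + 5*x + (0.5/2)*(x + 1.0508 - 1.4228)^2
FOC: (2*6 + 0.5)*x = -5 + 0.5*(-1.0508 + 1.4228)
x^{k+1} = -0.3851
Step 2: z-update.
Minimize 4*z^2 - 11*z + (0.5/2)*(-0.3851 - z - 1.4228)^2
FOC: (2*4 + 0.5)*z = 11 + 0.5*(-0.3851 - 1.4228)
z^{k+1} = 1.1878
Step 3: u-update.
u^{k+1} = -1.4228 - 0.3851 - 1.1878 = -2.9957
Step 4: Primal residual = |-0.3851 - 1.1878| = 1.5729


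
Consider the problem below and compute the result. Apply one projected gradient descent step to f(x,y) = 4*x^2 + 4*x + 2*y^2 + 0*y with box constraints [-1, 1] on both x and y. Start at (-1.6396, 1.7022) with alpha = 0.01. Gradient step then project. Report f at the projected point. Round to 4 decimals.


Step 1: Compute gradient at (-1.6396, 1.7022).
grad_x = 2*4*-1.6396 + 4 = -9.1168
grad_y = 2*2*1.7022 + 0 = 6.8088
Step 2: Gradient step.
x_raw = -1.6396 - 0.01*-9.1168 = -1.5484
y_raw = 1.7022 - 0.01*6.8088 = 1.6341
Step 3: Project onto [-1, 1].
x_proj = clip(-1.5484) = -1.0
y_proj = clip(1.6341) = 1.0
Step 4: Evaluate f.
f(-1.0, 1.0) = 2.0


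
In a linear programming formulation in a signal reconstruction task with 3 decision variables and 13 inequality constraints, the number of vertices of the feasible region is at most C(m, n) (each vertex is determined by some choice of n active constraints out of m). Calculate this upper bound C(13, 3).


Each vertex corresponds to some choice of n active constraints out of m, so the number of vertices is at most C(m, n) = m! / (n!(m-n)!).
m = 13, n = 3
Numerator: 13 * 12 * 11
Denominator: 3! = 6
C(13, 3) = 286


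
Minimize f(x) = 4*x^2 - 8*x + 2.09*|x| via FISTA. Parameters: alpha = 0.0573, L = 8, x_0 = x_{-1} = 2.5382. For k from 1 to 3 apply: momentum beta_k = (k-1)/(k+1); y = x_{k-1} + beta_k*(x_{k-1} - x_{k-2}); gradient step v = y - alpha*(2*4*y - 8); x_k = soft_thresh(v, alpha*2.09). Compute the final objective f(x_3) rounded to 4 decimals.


FISTA on f(x) = 4*x^2 - 8*x + 2.09*|x|
L = 8, alpha = 0.0573
Iteration 1: beta = 0.0, y = 2.5382 + 0.0*(2.5382 - 2.5382) = 2.5382
  grad(y) = 12.3056, v = y - alpha*grad = 1.8331
  prox(v) = soft_thresh(1.8331, 0.1198) = 1.7133
Iteration 2: beta = 0.3333, y = 1.7133 + 0.3333*(1.7133 - 2.5382) = 1.4384
  grad(y) = 3.507, v = y - alpha*grad = 1.2374
  prox(v) = soft_thresh(1.2374, 0.1198) = 1.1177
Iteration 3: beta = 0.5, y = 1.1177 + 0.5*(1.1177 - 1.7133) = 0.8198
  grad(y) = -1.4413, v = y - alpha*grad = 0.9024
  prox(v) = soft_thresh(0.9024, 0.1198) = 0.7827
f(x_3) = 4*0.7827^2 - 8*0.7827 + 2.09*|0.7827| = -2.1753


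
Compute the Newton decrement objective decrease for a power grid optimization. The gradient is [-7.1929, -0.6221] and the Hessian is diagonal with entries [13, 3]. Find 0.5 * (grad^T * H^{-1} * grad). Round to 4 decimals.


Step 1: H is diagonal, so H^(-1) * g = [-0.5533, -0.2074].
Step 2: g^T H^(-1) g = sum_i g_i^2 / H_ii
  = (-7.1929)^2/13 + (-0.6221)^2/3
  = 3.9798 + 0.129 = 4.1088
Step 3: Objective decrease = 0.5 * g^T H^(-1) g = 2.0544


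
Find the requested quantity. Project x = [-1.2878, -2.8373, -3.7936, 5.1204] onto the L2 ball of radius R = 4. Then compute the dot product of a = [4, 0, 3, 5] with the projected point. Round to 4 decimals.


Step 1: Compute ||x|| (intermediates to 6 decimals).
||x|| = sqrt((-1.2878)^2 + (-2.8373)^2 + (-3.7936)^2 + 5.1204^2) = 7.09356
Step 2: Project.
Since ||x|| > R, scale = R/||x|| = 4/7.09356 = 0.563892, proj(x) = scale * x
proj(x) = [-0.72618, -1.599931, -2.139181, 2.887353]
Step 3: Dot product.
a^T * proj(x) = 4*(-0.72618) + 0*(-1.599931) + 3*(-2.139181) + 5*2.887353 = 5.1145


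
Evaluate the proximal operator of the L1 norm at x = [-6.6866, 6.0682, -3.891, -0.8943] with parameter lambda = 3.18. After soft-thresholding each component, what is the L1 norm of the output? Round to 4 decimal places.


Soft-thresholding with lambda = 3.18:
prox(-6.6866) = sign(-6.6866)*max(|-6.6866| - 3.18, 0) = -3.5066
prox(6.0682) = sign(6.0682)*max(|6.0682| - 3.18, 0) = 2.8882
prox(-3.891) = sign(-3.891)*max(|-3.891| - 3.18, 0) = -0.711
prox(-0.8943) = sign(-0.8943)*max(|-0.8943| - 3.18, 0) = 0.0
prox(x) = [-3.5066, 2.8882, -0.711, 0.0]
||prox(x)||_1 = 3.5066 + 2.8882 + 0.711 + 0.0 = 7.1058


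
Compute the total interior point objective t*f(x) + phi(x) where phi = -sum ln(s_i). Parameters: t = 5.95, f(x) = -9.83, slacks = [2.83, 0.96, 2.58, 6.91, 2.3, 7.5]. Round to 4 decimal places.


Step 1: Compute log-barrier.
ln values: [1.0403, -0.0408, 0.9478, 1.933, 0.8329, 2.0149]
phi = -(1.0403 - 0.0408 + 0.9478 + 1.933 + 0.8329 + 2.0149) = -6.728
Step 2: Compute augmented objective.
t*f(x) = 5.95*-9.83 = -58.4885
Total = -58.4885 - 6.728 = -65.2165


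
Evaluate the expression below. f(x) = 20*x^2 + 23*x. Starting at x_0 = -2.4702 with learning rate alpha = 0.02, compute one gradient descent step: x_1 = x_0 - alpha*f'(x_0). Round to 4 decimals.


We compute the gradient at x_0 and apply the update.
f'(x) = 40*x + 23
f'(-2.4702) = 40*-2.4702 + 23 = -75.808
x_1 = -2.4702 - 0.02*-75.808 = -0.954


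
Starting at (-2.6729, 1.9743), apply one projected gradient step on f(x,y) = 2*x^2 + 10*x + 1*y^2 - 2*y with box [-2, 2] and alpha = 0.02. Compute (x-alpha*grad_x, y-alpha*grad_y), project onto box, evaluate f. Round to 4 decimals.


Step 1: Compute gradient at (-2.6729, 1.9743).
grad_x = 2*2*-2.6729 + 10 = -0.6916
grad_y = 2*1*1.9743 - 2 = 1.9486
Step 2: Gradient step.
x_raw = -2.6729 - 0.02*-0.6916 = -2.6591
y_raw = 1.9743 - 0.02*1.9486 = 1.9353
Step 3: Project onto [-2, 2].
x_proj = clip(-2.6591) = -2.0
y_proj = clip(1.9353) = 1.9353
Step 4: Evaluate f.
f(-2.0, 1.9353) = -12.1252


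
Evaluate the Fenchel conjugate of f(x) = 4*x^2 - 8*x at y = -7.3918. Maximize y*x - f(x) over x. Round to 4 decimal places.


f*(y) = sup_x {y*x - a*x^2 - b*x} = sup_x {(y-b)*x - a*x^2}
FOC: (y - b) - 2a*x = 0 => x* = (y - b)/(2a)
x* = (-7.3918 + 8)/(2*4) = 0.076
f*(-7.3918) = (y-b)^2/(4a) = (-7.3918 + 8)^2/(4*4)
= 0.3699/16 = 0.0231


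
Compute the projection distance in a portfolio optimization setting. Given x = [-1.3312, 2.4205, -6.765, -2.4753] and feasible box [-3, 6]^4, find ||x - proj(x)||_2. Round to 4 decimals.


Project each component onto [-3, 6].
clip(-1.3312) = -1.3312, clip(2.4205) = 2.4205, clip(-6.765) = -3.0, clip(-2.4753) = -2.4753
Projection = [-1.3312, 2.4205, -3.0, -2.4753]
Squared diffs: [0.0, 0.0, 14.1752, 0.0]
Distance = sqrt(14.1752) = 3.765


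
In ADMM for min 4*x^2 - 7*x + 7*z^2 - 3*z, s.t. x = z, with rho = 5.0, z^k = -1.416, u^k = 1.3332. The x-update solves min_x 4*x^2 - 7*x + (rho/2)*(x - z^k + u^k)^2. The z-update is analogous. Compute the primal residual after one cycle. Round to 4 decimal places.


ADMM iteration with rho = 5.0, z^k = -1.416, u^k = 1.3332
Step 1: x-update.
Minimize 4*x^2 - 7*x + (5.0/2)*(x + 1.416 + 1.3332)^2
FOC: (2*4 + 5.0)*x = 7 + 5.0*(-1.416 - 1.3332)
x^{k+1} = -0.5189
Step 2: z-update.
Minimize 7*z^2 - 3*z + (5.0/2)*(-0.5189 - z + 1.3332)^2
FOC: (2*7 + 5.0)*z = 3 + 5.0*(-0.5189 + 1.3332)
z^{k+1} = 0.3722
Step 3: u-update.
u^{k+1} = 1.3332 - 0.5189 - 0.3722 = 0.4421
Step 4: Primal residual = |-0.5189 - 0.3722| = 0.8911


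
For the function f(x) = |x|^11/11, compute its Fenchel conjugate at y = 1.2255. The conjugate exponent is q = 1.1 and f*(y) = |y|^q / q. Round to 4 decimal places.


The conjugate exponent q satisfies 1/p + 1/q = 1.
p = 11, so q = 11/(11 - 1) = 1.1
|y|^q = 1.2255^1.1 = 1.2507
f*(1.2255) = 1.2507 / 1.1 = 1.137


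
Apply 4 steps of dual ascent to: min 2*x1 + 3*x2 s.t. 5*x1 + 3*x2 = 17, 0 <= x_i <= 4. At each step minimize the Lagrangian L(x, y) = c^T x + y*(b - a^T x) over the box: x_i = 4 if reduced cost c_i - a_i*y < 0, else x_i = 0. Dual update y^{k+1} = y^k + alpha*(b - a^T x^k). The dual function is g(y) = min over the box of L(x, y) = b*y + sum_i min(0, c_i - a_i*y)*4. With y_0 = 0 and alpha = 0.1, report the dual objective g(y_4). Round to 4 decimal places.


Dual ascent for LP: min 2*x1 + 3*x2, 5*x1 + 3*x2 = 17, 0 <= x_i <= 4
Step 1: y^k = 0.0, reduced costs: (2.0, 3.0)
  x^k = (0.0, 0.0), subgradient = b - a^T x = 17.0
  y^{k+1} = 0.0 + 0.1*17.0 = 1.7
Step 2: y^k = 1.7, reduced costs: (-6.5, -2.1)
  x^k = (4.0, 4.0), subgradient = b - a^T x = -15.0
  y^{k+1} = 1.7 + 0.1*-15.0 = 0.2
Step 3: y^k = 0.2, reduced costs: (1.0, 2.4)
  x^k = (0.0, 0.0), subgradient = b - a^T x = 17.0
  y^{k+1} = 0.2 + 0.1*17.0 = 1.9
Step 4: y^k = 1.9, reduced costs: (-7.5, -2.7)
  x^k = (4.0, 4.0), subgradient = b - a^T x = -15.0
  y^{k+1} = 1.9 + 0.1*-15.0 = 0.4
Dual objective at y_4 = 0.4: reduced costs (0.0, 1.8), box minimizer x = (0.0, 0.0)
g(y_4) = b*y + (c1 - a1*y)*x1 + (c2 - a2*y)*x2 = 17*0.4 + 0.0*0.0 + 1.8*0.0 = 6.8 + 0.0 + 0.0 = 6.8


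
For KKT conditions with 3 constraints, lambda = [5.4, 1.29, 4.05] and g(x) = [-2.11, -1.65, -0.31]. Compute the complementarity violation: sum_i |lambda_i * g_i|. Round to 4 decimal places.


KKT complementary slackness check:
lambda_1 * g_1 = 5.4 * -2.11 = -11.394
lambda_2 * g_2 = 1.29 * -1.65 = -2.1285
lambda_3 * g_3 = 4.05 * -0.31 = -1.2555
Total violation = 11.394 + 2.1285 + 1.2555 = 14.778


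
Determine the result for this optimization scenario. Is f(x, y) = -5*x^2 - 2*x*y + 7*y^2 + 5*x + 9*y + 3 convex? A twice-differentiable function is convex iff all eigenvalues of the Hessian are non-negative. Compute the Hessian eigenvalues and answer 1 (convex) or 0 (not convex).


The Hessian of f(x,y) = -5*x^2 - 2*x*y + 7*y^2 + 5*x + 9*y + 3 is:
H = [[-10, -2], [-2, 14]]
Trace = -10 + 14 = 4
Determinant = -10*14 - (-2)^2 = -144
Discriminant = (4)^2 - 4*-144 = 592.0
Eigenvalues: lambda_1 = -10.1655, lambda_2 = 14.1655
The function is not convex.

0


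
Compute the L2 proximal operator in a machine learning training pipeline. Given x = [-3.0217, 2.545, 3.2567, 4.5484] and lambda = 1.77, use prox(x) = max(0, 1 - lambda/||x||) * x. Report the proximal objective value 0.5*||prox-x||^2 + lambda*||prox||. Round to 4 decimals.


Step 1: Compute ||x||.
||x|| = 6.8485
Step 2: Compute scaling factor.
scale = max(0, 1 - 1.77/6.8485) = 0.7415
Step 3: prox(x) = [-2.2407, 1.8872, 2.415, 3.3729]
||prox(x)|| = 5.0785
Step 4: Proximal objective.
0.5*||prox-x||^2 = 1.5665
lambda*||prox|| = 8.9889
Total = 10.5554


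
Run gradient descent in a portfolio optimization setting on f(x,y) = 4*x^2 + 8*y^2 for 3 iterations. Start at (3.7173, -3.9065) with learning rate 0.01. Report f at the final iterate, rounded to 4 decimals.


Gradient descent on f(x,y) = 4*x^2 + 8*y^2.
Starting point: (3.7173, -3.9065), alpha = 0.01
Step 1: grad_x = 2*4*3.7173 = 29.7384, grad_y = 2*8*-3.9065 = -62.504
  x_1 = 3.7173 - 0.01*29.7384 = 3.4199
  y_1 = -3.9065 - 0.01*-62.504 = -3.2815
Step 2: grad_x = 2*4*3.4199 = 27.3593, grad_y = 2*8*-3.2815 = -52.5034
  x_2 = 3.4199 - 0.01*27.3593 = 3.1463
  y_2 = -3.2815 - 0.01*-52.5034 = -2.7564
Step 3: grad_x = 2*4*3.1463 = 25.1706, grad_y = 2*8*-2.7564 = -44.1028
  x_3 = 3.1463 - 0.01*25.1706 = 2.8946
  y_3 = -2.7564 - 0.01*-44.1028 = -2.3154
f(2.8946, -2.3154) = 4*2.8946^2 + 8*(-2.3154)^2 = 76.4038


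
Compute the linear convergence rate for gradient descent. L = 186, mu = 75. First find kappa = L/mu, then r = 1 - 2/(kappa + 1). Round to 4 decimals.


Step 1: Compute the condition number.
kappa = L/mu = 186/75 = 2.48
Step 2: Compute the convergence rate.
r = 1 - 2/(kappa + 1) = 1 - 2*mu/(L + mu) = (L - mu)/(L + mu) = 111/261 = 0.4253


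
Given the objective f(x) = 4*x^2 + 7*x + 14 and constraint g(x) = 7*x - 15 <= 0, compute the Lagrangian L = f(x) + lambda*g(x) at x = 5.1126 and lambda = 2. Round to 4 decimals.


Step 1: Evaluate f(x).
f(5.1126) = 4*5.1126^2 + 7*5.1126 + 14 = 154.3429
Step 2: Evaluate g(x).
g(5.1126) = 7*5.1126 - 15 = 20.7882
Step 3: Compute Lagrangian.
L = 154.3429 + 2*20.7882 = 195.9193


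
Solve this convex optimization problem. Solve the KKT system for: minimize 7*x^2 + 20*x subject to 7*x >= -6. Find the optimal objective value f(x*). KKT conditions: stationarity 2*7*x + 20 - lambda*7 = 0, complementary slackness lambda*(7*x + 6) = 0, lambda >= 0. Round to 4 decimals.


Step 1: Try lambda = 0 (constraint inactive).
x_unc = -20/(2*7) = -1.4286
Check: 7*-1.4286 = -10.0002 < -6 -- violated!
Step 2: Constraint must be active: 7*x = -6
x* = -6/7 = -0.8571 (rounded; the exact value -6/7 is used below)
lambda = (2*7*(-6/7) + 20)/7 = 1.1429
Step 3: Compute optimal value.
f(x*) = 7*(-6/7)^2 + 20*(-6/7) = -12.0


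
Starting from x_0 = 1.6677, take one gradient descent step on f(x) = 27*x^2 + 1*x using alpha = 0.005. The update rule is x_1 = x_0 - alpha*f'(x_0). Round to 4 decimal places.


We compute the gradient at x_0 and apply the update.
f'(x) = 54*x + 1
f'(1.6677) = 54*1.6677 + 1 = 91.0558
x_1 = 1.6677 - 0.005*91.0558 = 1.2124


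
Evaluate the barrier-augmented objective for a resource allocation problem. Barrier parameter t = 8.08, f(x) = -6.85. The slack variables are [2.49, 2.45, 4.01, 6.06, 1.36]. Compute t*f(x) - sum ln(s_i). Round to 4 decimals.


Step 1: Compute log-barrier.
ln values: [0.9123, 0.8961, 1.3888, 1.8017, 0.3075]
phi = -(0.9123 + 0.8961 + 1.3888 + 1.8017 + 0.3075) = -5.3064
Step 2: Compute augmented objective.
t*f(x) = 8.08*-6.85 = -55.348
Total = -55.348 - 5.3064 = -60.6544


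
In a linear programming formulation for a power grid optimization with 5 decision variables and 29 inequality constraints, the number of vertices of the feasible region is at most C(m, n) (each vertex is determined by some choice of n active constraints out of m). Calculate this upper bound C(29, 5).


Each vertex corresponds to some choice of n active constraints out of m, so the number of vertices is at most C(m, n) = m! / (n!(m-n)!).
m = 29, n = 5
Numerator: 29 * 28 * 27 * 26 * 25
Denominator: 5! = 120
C(29, 5) = 118755


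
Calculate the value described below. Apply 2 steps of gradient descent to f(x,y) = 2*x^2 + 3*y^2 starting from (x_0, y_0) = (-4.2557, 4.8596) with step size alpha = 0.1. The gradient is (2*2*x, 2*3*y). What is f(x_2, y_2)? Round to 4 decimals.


Gradient descent on f(x,y) = 2*x^2 + 3*y^2.
Starting point: (-4.2557, 4.8596), alpha = 0.1
Step 1: grad_x = 2*2*-4.2557 = -17.0228, grad_y = 2*3*4.8596 = 29.1576
  x_1 = -4.2557 - 0.1*-17.0228 = -2.5534
  y_1 = 4.8596 - 0.1*29.1576 = 1.9438
Step 2: grad_x = 2*2*-2.5534 = -10.2137, grad_y = 2*3*1.9438 = 11.663
  x_2 = -2.5534 - 0.1*-10.2137 = -1.5321
  y_2 = 1.9438 - 0.1*11.663 = 0.7775
f(-1.5321, 0.7775) = 2*(-1.5321)^2 + 3*0.7775^2 = 6.5081


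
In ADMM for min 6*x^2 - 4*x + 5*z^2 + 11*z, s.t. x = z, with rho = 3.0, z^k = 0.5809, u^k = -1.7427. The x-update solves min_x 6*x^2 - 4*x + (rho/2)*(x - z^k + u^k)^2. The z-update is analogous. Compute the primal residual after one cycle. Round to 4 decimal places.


ADMM iteration with rho = 3.0, z^k = 0.5809, u^k = -1.7427
Step 1: x-update.
Minimize 6*x^2 - 4*x + (3.0/2)*(x - 0.5809 - 1.7427)^2
FOC: (2*6 + 3.0)*x = 4 + 3.0*(0.5809 + 1.7427)
x^{k+1} = 0.7314
Step 2: z-update.
Minimize 5*z^2 + 11*z + (3.0/2)*(0.7314 - z - 1.7427)^2
FOC: (2*5 + 3.0)*z = -11 + 3.0*(0.7314 - 1.7427)
z^{k+1} = -1.0795
Step 3: u-update.
u^{k+1} = -1.7427 + 0.7314 + 1.0795 = 0.0682
Step 4: Primal residual = |0.7314 + 1.0795| = 1.8109


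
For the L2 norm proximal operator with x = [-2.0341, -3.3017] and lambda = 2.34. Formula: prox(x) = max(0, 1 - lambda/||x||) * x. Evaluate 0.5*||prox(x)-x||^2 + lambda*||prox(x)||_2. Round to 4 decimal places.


Step 1: Compute ||x||.
||x|| = 3.878
Step 2: Compute scaling factor.
scale = max(0, 1 - 2.34/3.878) = 0.3966
Step 3: prox(x) = [-0.8067, -1.3094]
||prox(x)|| = 1.538
Step 4: Proximal objective.
0.5*||prox-x||^2 = 2.7378
lambda*||prox|| = 3.5989
Total = 6.3367


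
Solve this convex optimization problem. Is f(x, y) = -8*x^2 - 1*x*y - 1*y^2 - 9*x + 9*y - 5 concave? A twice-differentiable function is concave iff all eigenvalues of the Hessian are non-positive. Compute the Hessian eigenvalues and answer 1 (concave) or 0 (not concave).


The Hessian of f(x,y) = -8*x^2 - 1*x*y - 1*y^2 - 9*x + 9*y - 5 is:
H = [[-16, -1], [-1, -2]]
Trace = -16 - 2 = -18
Determinant = -16*-2 - (-1)^2 = 31
Discriminant = (-18)^2 - 4*31 = 200.0
Eigenvalues: lambda_1 = -16.0711, lambda_2 = -1.9289
The function is concave.

1


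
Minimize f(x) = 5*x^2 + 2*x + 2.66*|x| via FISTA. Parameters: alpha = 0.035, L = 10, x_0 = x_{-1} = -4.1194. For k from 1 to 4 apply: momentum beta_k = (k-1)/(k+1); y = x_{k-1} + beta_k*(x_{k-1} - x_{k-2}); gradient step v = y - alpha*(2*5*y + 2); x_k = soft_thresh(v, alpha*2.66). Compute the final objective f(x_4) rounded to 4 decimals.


FISTA on f(x) = 5*x^2 + 2*x + 2.66*|x|
L = 10, alpha = 0.035
Iteration 1: beta = 0.0, y = -4.1194 + 0.0*(-4.1194 + 4.1194) = -4.1194
  grad(y) = -39.194, v = y - alpha*grad = -2.7476
  prox(v) = soft_thresh(-2.7476, 0.0931) = -2.6545
Iteration 2: beta = 0.3333, y = -2.6545 + 0.3333*(-2.6545 + 4.1194) = -2.1662
  grad(y) = -19.6621, v = y - alpha*grad = -1.478
  prox(v) = soft_thresh(-1.478, 0.0931) = -1.3849
Iteration 3: beta = 0.5, y = -1.3849 + 0.5*(-1.3849 + 2.6545) = -0.7502
  grad(y) = -5.5015, v = y - alpha*grad = -0.5576
  prox(v) = soft_thresh(-0.5576, 0.0931) = -0.4645
Iteration 4: beta = 0.6, y = -0.4645 + 0.6*(-0.4645 + 1.3849) = 0.0878
  grad(y) = 2.8776, v = y - alpha*grad = -0.013
  prox(v) = soft_thresh(-0.013, 0.0931) = 0.0
f(x_4) = 5*0.0^2 + 2*0.0 + 2.66*|0.0| = 0.0


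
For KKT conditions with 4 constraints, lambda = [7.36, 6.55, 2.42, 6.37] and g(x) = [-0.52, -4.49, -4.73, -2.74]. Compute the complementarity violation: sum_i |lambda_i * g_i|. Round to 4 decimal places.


KKT complementary slackness check:
lambda_1 * g_1 = 7.36 * -0.52 = -3.8272
lambda_2 * g_2 = 6.55 * -4.49 = -29.4095
lambda_3 * g_3 = 2.42 * -4.73 = -11.4466
lambda_4 * g_4 = 6.37 * -2.74 = -17.4538
Total violation = 3.8272 + 29.4095 + 11.4466 + 17.4538 = 62.1371


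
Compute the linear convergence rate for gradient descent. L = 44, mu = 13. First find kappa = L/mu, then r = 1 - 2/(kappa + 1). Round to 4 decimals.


Step 1: Compute the condition number.
kappa = L/mu = 44/13 = 3.3846
Step 2: Compute the convergence rate.
r = 1 - 2/(kappa + 1) = 1 - 2*mu/(L + mu) = (L - mu)/(L + mu) = 31/57 = 0.5439


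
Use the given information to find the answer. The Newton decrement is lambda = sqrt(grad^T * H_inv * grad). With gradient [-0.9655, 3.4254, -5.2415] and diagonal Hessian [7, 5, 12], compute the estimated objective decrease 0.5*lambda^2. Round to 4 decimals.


Step 1: H is diagonal, so H^(-1) * g = [-0.1379, 0.6851, -0.4368].
Step 2: g^T H^(-1) g = sum_i g_i^2 / H_ii
  = (-0.9655)^2/7 + (3.4254)^2/5 + (-5.2415)^2/12
  = 0.1332 + 2.3467 + 2.2894 = 4.7693
Step 3: Objective decrease = 0.5 * g^T H^(-1) g = 2.3846


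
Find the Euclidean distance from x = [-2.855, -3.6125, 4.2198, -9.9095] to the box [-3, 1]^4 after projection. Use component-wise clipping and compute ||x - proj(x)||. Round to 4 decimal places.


Project each component onto [-3, 1].
clip(-2.855) = -2.855, clip(-3.6125) = -3.0, clip(4.2198) = 1.0, clip(-9.9095) = -3.0
Projection = [-2.855, -3.0, 1.0, -3.0]
Squared diffs: [0.0, 0.3752, 10.3671, 47.7412]
Distance = sqrt(58.4835) = 7.6474


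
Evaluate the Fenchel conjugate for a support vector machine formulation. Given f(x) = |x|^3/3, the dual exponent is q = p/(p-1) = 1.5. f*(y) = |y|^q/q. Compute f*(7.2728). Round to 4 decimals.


The conjugate exponent q satisfies 1/p + 1/q = 1.
p = 3, so q = 3/(3 - 1) = 1.5
|y|^q = 7.2728^1.5 = 19.6134
f*(7.2728) = 19.6134 / 1.5 = 13.0756


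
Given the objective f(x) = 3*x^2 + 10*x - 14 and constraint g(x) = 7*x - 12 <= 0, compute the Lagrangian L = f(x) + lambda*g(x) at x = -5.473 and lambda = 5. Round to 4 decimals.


Step 1: Evaluate f(x).
f(-5.473) = 3*(-5.473)^2 + 10*(-5.473) - 14 = 21.1312
Step 2: Evaluate g(x).
g(-5.473) = 7*-5.473 - 12 = -50.311
Step 3: Compute Lagrangian.
L = 21.1312 + 5*-50.311 = -230.4238


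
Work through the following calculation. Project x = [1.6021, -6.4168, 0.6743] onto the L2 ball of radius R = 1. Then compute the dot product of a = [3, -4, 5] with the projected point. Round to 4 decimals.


Step 1: Compute ||x|| (intermediates to 6 decimals).
||x|| = sqrt(1.6021^2 + (-6.4168)^2 + 0.6743^2) = 6.648062
Step 2: Project.
Since ||x|| > R, scale = R/||x|| = 1/6.648062 = 0.15042, proj(x) = scale * x
proj(x) = [0.240988, -0.965215, 0.101428]
Step 3: Dot product.
a^T * proj(x) = 3*0.240988 - 4*(-0.965215) + 5*0.101428 = 5.091


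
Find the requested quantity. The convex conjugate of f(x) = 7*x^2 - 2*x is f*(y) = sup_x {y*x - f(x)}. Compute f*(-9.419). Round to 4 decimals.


f*(y) = sup_x {y*x - a*x^2 - b*x} = sup_x {(y-b)*x - a*x^2}
FOC: (y - b) - 2a*x = 0 => x* = (y - b)/(2a)
x* = (-9.419 + 2)/(2*7) = -0.5299
f*(-9.419) = (y-b)^2/(4a) = (-9.419 + 2)^2/(4*7)
= 55.0416/28 = 1.9658


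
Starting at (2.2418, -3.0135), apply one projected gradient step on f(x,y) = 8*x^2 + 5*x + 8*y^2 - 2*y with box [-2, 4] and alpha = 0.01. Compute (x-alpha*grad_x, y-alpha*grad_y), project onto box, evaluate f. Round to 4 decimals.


Step 1: Compute gradient at (2.2418, -3.0135).
grad_x = 2*8*2.2418 + 5 = 40.8688
grad_y = 2*8*-3.0135 - 2 = -50.216
Step 2: Gradient step.
x_raw = 2.2418 - 0.01*40.8688 = 1.8331
y_raw = -3.0135 - 0.01*-50.216 = -2.5113
Step 3: Project onto [-2, 4].
x_proj = clip(1.8331) = 1.8331
y_proj = clip(-2.5113) = -2.0
Step 4: Evaluate f.
f(1.8331, -2.0) = 72.048


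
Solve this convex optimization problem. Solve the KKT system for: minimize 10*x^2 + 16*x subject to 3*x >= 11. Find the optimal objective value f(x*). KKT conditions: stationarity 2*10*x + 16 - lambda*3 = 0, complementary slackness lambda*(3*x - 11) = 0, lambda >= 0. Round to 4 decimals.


Step 1: Try lambda = 0 (constraint inactive).
x_unc = -16/(2*10) = -0.8
Check: 3*-0.8 = -2.4 < 11 -- violated!
Step 2: Constraint must be active: 3*x = 11
x* = 11/3 = 3.6667 (rounded; the exact value 11/3 is used below)
lambda = (2*10*(11/3) + 16)/3 = 29.7778
Step 3: Compute optimal value.
f(x*) = 10*(11/3)^2 + 16*(11/3) = 193.1111


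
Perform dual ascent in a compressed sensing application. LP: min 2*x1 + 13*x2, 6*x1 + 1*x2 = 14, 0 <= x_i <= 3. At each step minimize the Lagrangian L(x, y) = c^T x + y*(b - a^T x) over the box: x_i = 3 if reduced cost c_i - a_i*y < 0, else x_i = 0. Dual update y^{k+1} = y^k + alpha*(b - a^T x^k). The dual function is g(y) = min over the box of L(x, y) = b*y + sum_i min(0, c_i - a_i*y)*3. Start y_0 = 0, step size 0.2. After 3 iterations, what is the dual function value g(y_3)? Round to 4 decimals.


Dual ascent for LP: min 2*x1 + 13*x2, 6*x1 + 1*x2 = 14, 0 <= x_i <= 3
Step 1: y^k = 0.0, reduced costs: (2.0, 13.0)
  x^k = (0.0, 0.0), subgradient = b - a^T x = 14.0
  y^{k+1} = 0.0 + 0.2*14.0 = 2.8
Step 2: y^k = 2.8, reduced costs: (-14.8, 10.2)
  x^k = (3.0, 0.0), subgradient = b - a^T x = -4.0
  y^{k+1} = 2.8 + 0.2*-4.0 = 2.0
Step 3: y^k = 2.0, reduced costs: (-10.0, 11.0)
  x^k = (3.0, 0.0), subgradient = b - a^T x = -4.0
  y^{k+1} = 2.0 + 0.2*-4.0 = 1.2
Dual objective at y_3 = 1.2: reduced costs (-5.2, 11.8), box minimizer x = (3.0, 0.0)
g(y_3) = b*y + (c1 - a1*y)*x1 + (c2 - a2*y)*x2 = 14*1.2 + (-5.2)*3.0 + 11.8*0.0 = 16.8 - 15.6 + 0.0 = 1.2


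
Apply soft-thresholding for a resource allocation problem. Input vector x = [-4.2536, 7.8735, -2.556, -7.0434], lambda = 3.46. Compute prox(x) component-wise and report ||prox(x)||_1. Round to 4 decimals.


Soft-thresholding with lambda = 3.46:
prox(-4.2536) = sign(-4.2536)*max(|-4.2536| - 3.46, 0) = -0.7936
prox(7.8735) = sign(7.8735)*max(|7.8735| - 3.46, 0) = 4.4135
prox(-2.556) = sign(-2.556)*max(|-2.556| - 3.46, 0) = 0.0
prox(-7.0434) = sign(-7.0434)*max(|-7.0434| - 3.46, 0) = -3.5834
prox(x) = [-0.7936, 4.4135, 0.0, -3.5834]
||prox(x)||_1 = 0.7936 + 4.4135 + 0.0 + 3.5834 = 8.7905


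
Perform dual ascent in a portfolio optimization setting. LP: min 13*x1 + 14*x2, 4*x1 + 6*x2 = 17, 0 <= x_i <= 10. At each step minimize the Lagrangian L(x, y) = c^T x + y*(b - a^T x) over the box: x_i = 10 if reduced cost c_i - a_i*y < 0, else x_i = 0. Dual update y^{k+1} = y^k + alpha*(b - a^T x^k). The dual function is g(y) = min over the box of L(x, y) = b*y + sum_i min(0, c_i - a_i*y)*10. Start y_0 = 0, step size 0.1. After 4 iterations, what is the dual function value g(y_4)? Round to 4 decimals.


Dual ascent for LP: min 13*x1 + 14*x2, 4*x1 + 6*x2 = 17, 0 <= x_i <= 10
Step 1: y^k = 0.0, reduced costs: (13.0, 14.0)
  x^k = (0.0, 0.0), subgradient = b - a^T x = 17.0
  y^{k+1} = 0.0 + 0.1*17.0 = 1.7
Step 2: y^k = 1.7, reduced costs: (6.2, 3.8)
  x^k = (0.0, 0.0), subgradient = b - a^T x = 17.0
  y^{k+1} = 1.7 + 0.1*17.0 = 3.4
Step 3: y^k = 3.4, reduced costs: (-0.6, -6.4)
  x^k = (10.0, 10.0), subgradient = b - a^T x = -83.0
  y^{k+1} = 3.4 + 0.1*-83.0 = -4.9
Step 4: y^k = -4.9, reduced costs: (32.6, 43.4)
  x^k = (0.0, 0.0), subgradient = b - a^T x = 17.0
  y^{k+1} = -4.9 + 0.1*17.0 = -3.2
Dual objective at y_4 = -3.2: reduced costs (25.8, 33.2), box minimizer x = (0.0, 0.0)
g(y_4) = b*y + (c1 - a1*y)*x1 + (c2 - a2*y)*x2 = 17*(-3.2) + 25.8*0.0 + 33.2*0.0 = -54.4 + 0.0 + 0.0 = -54.4


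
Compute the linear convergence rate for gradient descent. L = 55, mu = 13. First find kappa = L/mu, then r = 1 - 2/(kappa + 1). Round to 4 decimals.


Step 1: Compute the condition number.
kappa = L/mu = 55/13 = 4.2308
Step 2: Compute the convergence rate.
r = 1 - 2/(kappa + 1) = 1 - 2*mu/(L + mu) = (L - mu)/(L + mu) = 42/68 = 0.6176


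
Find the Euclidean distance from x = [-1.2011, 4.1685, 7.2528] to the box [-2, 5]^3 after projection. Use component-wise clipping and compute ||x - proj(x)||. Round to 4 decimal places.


Project each component onto [-2, 5].
clip(-1.2011) = -1.2011, clip(4.1685) = 4.1685, clip(7.2528) = 5.0
Projection = [-1.2011, 4.1685, 5.0]
Squared diffs: [0.0, 0.0, 5.0751]
Distance = sqrt(5.0751) = 2.2528


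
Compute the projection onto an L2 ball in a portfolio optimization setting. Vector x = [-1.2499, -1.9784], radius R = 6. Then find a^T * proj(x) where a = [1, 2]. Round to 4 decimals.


Step 1: Compute ||x|| (intermediates to 6 decimals).
||x|| = sqrt((-1.2499)^2 + (-1.9784)^2) = 2.340153
Step 2: Project.
Since ||x|| <= R, proj = x (no scaling needed).
proj(x) = [-1.2499, -1.9784]
Step 3: Dot product.
a^T * proj(x) = 1*(-1.2499) + 2*(-1.9784) = -5.2067


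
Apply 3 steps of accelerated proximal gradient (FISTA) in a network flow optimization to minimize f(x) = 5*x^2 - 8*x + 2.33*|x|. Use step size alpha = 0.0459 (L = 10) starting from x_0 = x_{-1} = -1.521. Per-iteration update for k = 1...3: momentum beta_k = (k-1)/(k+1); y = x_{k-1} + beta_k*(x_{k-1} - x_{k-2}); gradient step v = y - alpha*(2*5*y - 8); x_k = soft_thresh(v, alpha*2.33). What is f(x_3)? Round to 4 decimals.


FISTA on f(x) = 5*x^2 - 8*x + 2.33*|x|
L = 10, alpha = 0.0459
Iteration 1: beta = 0.0, y = -1.521 + 0.0*(-1.521 + 1.521) = -1.521
  grad(y) = -23.21, v = y - alpha*grad = -0.4557
  prox(v) = soft_thresh(-0.4557, 0.1069) = -0.3487
Iteration 2: beta = 0.3333, y = -0.3487 + 0.3333*(-0.3487 + 1.521) = 0.042
  grad(y) = -7.5795, v = y - alpha*grad = 0.3899
  prox(v) = soft_thresh(0.3899, 0.1069) = 0.283
Iteration 3: beta = 0.5, y = 0.283 + 0.5*(0.283 + 0.3487) = 0.5989
  grad(y) = -2.0114, v = y - alpha*grad = 0.6912
  prox(v) = soft_thresh(0.6912, 0.1069) = 0.5842
f(x_3) = 5*0.5842^2 - 8*0.5842 + 2.33*|0.5842| = -1.606


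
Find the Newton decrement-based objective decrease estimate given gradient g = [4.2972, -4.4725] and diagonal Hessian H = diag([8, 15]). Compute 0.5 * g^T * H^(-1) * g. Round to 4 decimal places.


Step 1: H is diagonal, so H^(-1) * g = [0.5372, -0.2982].
Step 2: g^T H^(-1) g = sum_i g_i^2 / H_ii
  = (4.2972)^2/8 + (-4.4725)^2/15
  = 2.3082 + 1.3336 = 3.6418
Step 3: Objective decrease = 0.5 * g^T H^(-1) g = 1.8209


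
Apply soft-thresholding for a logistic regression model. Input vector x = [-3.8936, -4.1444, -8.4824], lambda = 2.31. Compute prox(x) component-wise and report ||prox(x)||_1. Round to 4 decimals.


Soft-thresholding with lambda = 2.31:
prox(-3.8936) = sign(-3.8936)*max(|-3.8936| - 2.31, 0) = -1.5836
prox(-4.1444) = sign(-4.1444)*max(|-4.1444| - 2.31, 0) = -1.8344
prox(-8.4824) = sign(-8.4824)*max(|-8.4824| - 2.31, 0) = -6.1724
prox(x) = [-1.5836, -1.8344, -6.1724]
||prox(x)||_1 = 1.5836 + 1.8344 + 6.1724 = 9.5904


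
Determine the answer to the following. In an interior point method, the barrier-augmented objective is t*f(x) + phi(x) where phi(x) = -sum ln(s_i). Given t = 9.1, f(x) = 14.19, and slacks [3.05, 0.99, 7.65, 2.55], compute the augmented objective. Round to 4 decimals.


Step 1: Compute log-barrier.
ln values: [1.1151, -0.0101, 2.0347, 0.9361]
phi = -(1.1151 - 0.0101 + 2.0347 + 0.9361) = -4.0759
Step 2: Compute augmented objective.
t*f(x) = 9.1*14.19 = 129.129
Total = 129.129 - 4.0759 = 125.0531


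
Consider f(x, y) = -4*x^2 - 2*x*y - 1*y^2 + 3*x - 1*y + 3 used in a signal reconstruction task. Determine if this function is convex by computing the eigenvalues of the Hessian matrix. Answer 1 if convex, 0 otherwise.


The Hessian of f(x,y) = -4*x^2 - 2*x*y - 1*y^2 + 3*x - 1*y + 3 is:
H = [[-8, -2], [-2, -2]]
Trace = -8 - 2 = -10
Determinant = -8*-2 - (-2)^2 = 12
Discriminant = (-10)^2 - 4*12 = 52.0
Eigenvalues: lambda_1 = -8.6056, lambda_2 = -1.3944
The function is not convex.

0


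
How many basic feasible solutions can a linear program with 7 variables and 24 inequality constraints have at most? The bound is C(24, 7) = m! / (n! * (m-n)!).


Each vertex corresponds to some choice of n active constraints out of m, so the number of vertices is at most C(m, n) = m! / (n!(m-n)!).
m = 24, n = 7
Numerator: 24 * 23 * 22 * 21 * 20 * 19 * 18
Denominator: 7! = 5040
C(24, 7) = 346104


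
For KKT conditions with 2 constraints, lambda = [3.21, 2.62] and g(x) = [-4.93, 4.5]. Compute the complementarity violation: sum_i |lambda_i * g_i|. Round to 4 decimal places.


KKT complementary slackness check:
lambda_1 * g_1 = 3.21 * -4.93 = -15.8253
lambda_2 * g_2 = 2.62 * 4.5 = 11.79
Total violation = 15.8253 + 11.79 = 27.6153


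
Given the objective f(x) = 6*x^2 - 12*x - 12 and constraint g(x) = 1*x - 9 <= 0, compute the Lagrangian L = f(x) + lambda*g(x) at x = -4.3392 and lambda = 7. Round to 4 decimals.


Step 1: Evaluate f(x).
f(-4.3392) = 6*(-4.3392)^2 - 12*(-4.3392) - 12 = 153.0423
Step 2: Evaluate g(x).
g(-4.3392) = 1*-4.3392 - 9 = -13.3392
Step 3: Compute Lagrangian.
L = 153.0423 + 7*-13.3392 = 59.6679


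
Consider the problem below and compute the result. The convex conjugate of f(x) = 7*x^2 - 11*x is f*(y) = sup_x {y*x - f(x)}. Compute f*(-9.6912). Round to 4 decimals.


f*(y) = sup_x {y*x - a*x^2 - b*x} = sup_x {(y-b)*x - a*x^2}
FOC: (y - b) - 2a*x = 0 => x* = (y - b)/(2a)
x* = (-9.6912 + 11)/(2*7) = 0.0935
f*(-9.6912) = (y-b)^2/(4a) = (-9.6912 + 11)^2/(4*7)
= 1.713/28 = 0.0612


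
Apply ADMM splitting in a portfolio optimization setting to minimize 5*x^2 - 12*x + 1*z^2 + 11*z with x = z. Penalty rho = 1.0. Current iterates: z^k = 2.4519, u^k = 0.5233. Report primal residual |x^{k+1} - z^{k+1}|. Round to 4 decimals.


ADMM iteration with rho = 1.0, z^k = 2.4519, u^k = 0.5233
Step 1: x-update.
Minimize 5*x^2 - 12*x + (1.0/2)*(x - 2.4519 + 0.5233)^2
FOC: (2*5 + 1.0)*x = 12 + 1.0*(2.4519 - 0.5233)
x^{k+1} = 1.2662
Step 2: z-update.
Minimize 1*z^2 + 11*z + (1.0/2)*(1.2662 - z + 0.5233)^2
FOC: (2*1 + 1.0)*z = -11 + 1.0*(1.2662 + 0.5233)
z^{k+1} = -3.0702
Step 3: u-update.
u^{k+1} = 0.5233 + 1.2662 + 3.0702 = 4.8597
Step 4: Primal residual = |1.2662 + 3.0702| = 4.3364


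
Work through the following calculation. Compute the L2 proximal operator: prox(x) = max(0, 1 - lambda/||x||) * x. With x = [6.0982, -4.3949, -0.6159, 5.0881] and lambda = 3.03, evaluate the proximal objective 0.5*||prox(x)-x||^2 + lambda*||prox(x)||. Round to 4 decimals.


Step 1: Compute ||x||.
||x|| = 9.0979
Step 2: Compute scaling factor.
scale = max(0, 1 - 3.03/9.0979) = 0.667
Step 3: prox(x) = [4.0672, -2.9312, -0.4108, 3.3935]
||prox(x)|| = 6.0679
Step 4: Proximal objective.
0.5*||prox-x||^2 = 4.5905
lambda*||prox|| = 18.3857
Total = 22.9761


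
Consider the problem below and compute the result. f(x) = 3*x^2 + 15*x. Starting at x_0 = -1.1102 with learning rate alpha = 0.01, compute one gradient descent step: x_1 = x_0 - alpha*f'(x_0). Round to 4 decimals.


We compute the gradient at x_0 and apply the update.
f'(x) = 6*x + 15
f'(-1.1102) = 6*-1.1102 + 15 = 8.3388
x_1 = -1.1102 - 0.01*8.3388 = -1.1936


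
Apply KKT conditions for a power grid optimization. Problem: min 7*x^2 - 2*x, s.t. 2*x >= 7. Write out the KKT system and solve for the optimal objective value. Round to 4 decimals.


Step 1: Try lambda = 0 (constraint inactive).
x_unc = 2/(2*7) = 0.1429
Check: 2*0.1429 = 0.2858 < 7 -- violated!
Step 2: Constraint must be active: 2*x = 7
x* = 7/2 = 3.5
lambda = (2*7*3.5 - 2)/2 = 23.5
Step 3: Compute optimal value.
f(x*) = 7*3.5^2 - 2*3.5 = 78.75


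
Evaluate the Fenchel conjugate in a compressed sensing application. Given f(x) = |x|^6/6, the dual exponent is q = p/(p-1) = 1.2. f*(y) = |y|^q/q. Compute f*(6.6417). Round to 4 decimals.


The conjugate exponent q satisfies 1/p + 1/q = 1.
p = 6, so q = 6/(6 - 1) = 1.2
|y|^q = 6.6417^1.2 = 9.6992
f*(6.6417) = 9.6992 / 1.2 = 8.0827


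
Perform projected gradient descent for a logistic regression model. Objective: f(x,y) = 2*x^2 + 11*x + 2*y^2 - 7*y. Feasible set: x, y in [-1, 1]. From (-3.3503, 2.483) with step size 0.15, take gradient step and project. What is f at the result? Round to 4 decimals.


Step 1: Compute gradient at (-3.3503, 2.483).
grad_x = 2*2*-3.3503 + 11 = -2.4012
grad_y = 2*2*2.483 - 7 = 2.932
Step 2: Gradient step.
x_raw = -3.3503 - 0.15*-2.4012 = -2.9901
y_raw = 2.483 - 0.15*2.932 = 2.0432
Step 3: Project onto [-1, 1].
x_proj = clip(-2.9901) = -1.0
y_proj = clip(2.0432) = 1.0
Step 4: Evaluate f.
f(-1.0, 1.0) = -14.0


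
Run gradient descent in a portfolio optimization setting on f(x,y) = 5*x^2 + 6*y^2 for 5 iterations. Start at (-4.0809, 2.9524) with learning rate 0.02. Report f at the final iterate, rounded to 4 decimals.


Gradient descent on f(x,y) = 5*x^2 + 6*y^2.
Starting point: (-4.0809, 2.9524), alpha = 0.02
Step 1: grad_x = 2*5*-4.0809 = -40.809, grad_y = 2*6*2.9524 = 35.4288
  x_1 = -4.0809 - 0.02*-40.809 = -3.2647
  y_1 = 2.9524 - 0.02*35.4288 = 2.2438
Step 2: grad_x = 2*5*-3.2647 = -32.6472, grad_y = 2*6*2.2438 = 26.9259
  x_2 = -3.2647 - 0.02*-32.6472 = -2.6118
  y_2 = 2.2438 - 0.02*26.9259 = 1.7053
Step 3: grad_x = 2*5*-2.6118 = -26.1178, grad_y = 2*6*1.7053 = 20.4637
  x_3 = -2.6118 - 0.02*-26.1178 = -2.0894
  y_3 = 1.7053 - 0.02*20.4637 = 1.296
Step 4: grad_x = 2*5*-2.0894 = -20.8942, grad_y = 2*6*1.296 = 15.5524
  x_4 = -2.0894 - 0.02*-20.8942 = -1.6715
  y_4 = 1.296 - 0.02*15.5524 = 0.985
Step 5: grad_x = 2*5*-1.6715 = -16.7154, grad_y = 2*6*0.985 = 11.8198
  x_5 = -1.6715 - 0.02*-16.7154 = -1.3372
  y_5 = 0.985 - 0.02*11.8198 = 0.7486
f(-1.3372, 0.7486) = 5*(-1.3372)^2 + 6*0.7486^2 = 12.3032


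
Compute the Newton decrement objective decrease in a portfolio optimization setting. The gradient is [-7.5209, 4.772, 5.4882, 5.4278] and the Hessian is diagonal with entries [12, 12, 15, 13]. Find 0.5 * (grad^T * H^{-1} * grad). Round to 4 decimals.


Step 1: H is diagonal, so H^(-1) * g = [-0.6267, 0.3977, 0.3659, 0.4175].
Step 2: g^T H^(-1) g = sum_i g_i^2 / H_ii
  = (-7.5209)^2/12 + (4.772)^2/12 + (5.4882)^2/15 + (5.4278)^2/13
  = 4.7137 + 1.8977 + 2.008 + 2.2662 = 10.8856
Step 3: Objective decrease = 0.5 * g^T H^(-1) g = 5.4428


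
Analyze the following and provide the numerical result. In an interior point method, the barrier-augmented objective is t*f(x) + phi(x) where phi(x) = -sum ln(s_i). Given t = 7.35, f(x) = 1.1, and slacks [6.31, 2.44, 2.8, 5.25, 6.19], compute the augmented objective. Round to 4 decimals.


Step 1: Compute log-barrier.
ln values: [1.8421, 0.892, 1.0296, 1.6582, 1.8229]
phi = -(1.8421 + 0.892 + 1.0296 + 1.6582 + 1.8229) = -7.2449
Step 2: Compute augmented objective.
t*f(x) = 7.35*1.1 = 8.085
Total = 8.085 - 7.2449 = 0.8401


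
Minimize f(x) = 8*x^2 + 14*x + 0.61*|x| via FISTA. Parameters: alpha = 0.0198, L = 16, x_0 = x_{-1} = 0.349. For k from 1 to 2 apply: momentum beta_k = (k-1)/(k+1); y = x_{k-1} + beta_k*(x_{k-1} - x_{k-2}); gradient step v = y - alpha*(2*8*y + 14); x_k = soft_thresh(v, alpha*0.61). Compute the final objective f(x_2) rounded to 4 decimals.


FISTA on f(x) = 8*x^2 + 14*x + 0.61*|x|
L = 16, alpha = 0.0198
Iteration 1: beta = 0.0, y = 0.349 + 0.0*(0.349 - 0.349) = 0.349
  grad(y) = 19.584, v = y - alpha*grad = -0.0388
  prox(v) = soft_thresh(-0.0388, 0.0121) = -0.0267
Iteration 2: beta = 0.3333, y = -0.0267 + 0.3333*(-0.0267 - 0.349) = -0.1519
  grad(y) = 11.5694, v = y - alpha*grad = -0.381
  prox(v) = soft_thresh(-0.381, 0.0121) = -0.3689
f(x_2) = 8*(-0.3689)^2 + 14*(-0.3689) + 0.61*|-0.3689| = -3.8509


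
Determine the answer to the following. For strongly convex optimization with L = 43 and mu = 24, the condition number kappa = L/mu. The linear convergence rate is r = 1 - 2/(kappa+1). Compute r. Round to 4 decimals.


Step 1: Compute the condition number.
kappa = L/mu = 43/24 = 1.7917
Step 2: Compute the convergence rate.
r = 1 - 2/(kappa + 1) = 1 - 2*mu/(L + mu) = (L - mu)/(L + mu) = 19/67 = 0.2836


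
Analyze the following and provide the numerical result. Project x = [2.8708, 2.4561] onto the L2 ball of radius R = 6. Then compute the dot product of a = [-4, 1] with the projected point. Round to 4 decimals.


Step 1: Compute ||x|| (intermediates to 6 decimals).
||x|| = sqrt(2.8708^2 + 2.4561^2) = 3.778084
Step 2: Project.
Since ||x|| <= R, proj = x (no scaling needed).
proj(x) = [2.8708, 2.4561]
Step 3: Dot product.
a^T * proj(x) = -4*2.8708 + 1*2.4561 = -9.0271


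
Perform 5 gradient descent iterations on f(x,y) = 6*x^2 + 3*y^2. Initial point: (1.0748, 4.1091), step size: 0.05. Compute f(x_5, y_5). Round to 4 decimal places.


Gradient descent on f(x,y) = 6*x^2 + 3*y^2.
Starting point: (1.0748, 4.1091), alpha = 0.05
Step 1: grad_x = 2*6*1.0748 = 12.8976, grad_y = 2*3*4.1091 = 24.6546
  x_1 = 1.0748 - 0.05*12.8976 = 0.4299
  y_1 = 4.1091 - 0.05*24.6546 = 2.8764
Step 2: grad_x = 2*6*0.4299 = 5.159, grad_y = 2*3*2.8764 = 17.2582
  x_2 = 0.4299 - 0.05*5.159 = 0.172
  y_2 = 2.8764 - 0.05*17.2582 = 2.0135
Step 3: grad_x = 2*6*0.172 = 2.0636, grad_y = 2*3*2.0135 = 12.0808
  x_3 = 0.172 - 0.05*2.0636 = 0.0688
  y_3 = 2.0135 - 0.05*12.0808 = 1.4094
Step 4: grad_x = 2*6*0.0688 = 0.8254, grad_y = 2*3*1.4094 = 8.4565
  x_4 = 0.0688 - 0.05*0.8254 = 0.0275
  y_4 = 1.4094 - 0.05*8.4565 = 0.9866
Step 5: grad_x = 2*6*0.0275 = 0.3302, grad_y = 2*3*0.9866 = 5.9196
  x_5 = 0.0275 - 0.05*0.3302 = 0.011
  y_5 = 0.9866 - 0.05*5.9196 = 0.6906
f(0.011, 0.6906) = 6*0.011^2 + 3*0.6906^2 = 1.4316


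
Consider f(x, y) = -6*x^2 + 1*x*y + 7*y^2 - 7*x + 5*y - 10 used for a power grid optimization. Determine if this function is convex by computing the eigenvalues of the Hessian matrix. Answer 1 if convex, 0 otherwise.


The Hessian of f(x,y) = -6*x^2 + 1*x*y + 7*y^2 - 7*x + 5*y - 10 is:
H = [[-12, 1], [1, 14]]
Trace = -12 + 14 = 2
Determinant = -12*14 - (1)^2 = -169
Discriminant = (2)^2 - 4*-169 = 680.0
Eigenvalues: lambda_1 = -12.0384, lambda_2 = 14.0384
The function is not convex.

0
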